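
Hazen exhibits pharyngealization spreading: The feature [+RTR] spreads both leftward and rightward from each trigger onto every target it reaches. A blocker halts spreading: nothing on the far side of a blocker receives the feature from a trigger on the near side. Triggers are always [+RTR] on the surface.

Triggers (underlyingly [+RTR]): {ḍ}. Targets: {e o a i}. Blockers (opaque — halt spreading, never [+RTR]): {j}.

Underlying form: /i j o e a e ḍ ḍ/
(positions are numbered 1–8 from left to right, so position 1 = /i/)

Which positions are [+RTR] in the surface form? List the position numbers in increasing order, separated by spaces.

From /ḍ/ at 7 rightward: 8 /ḍ/ is itself a trigger — this domain ends here.
From /ḍ/ at 7 leftward: 6 /e/ → [+RTR]; 5 /a/ → [+RTR]; 4 /e/ → [+RTR]; 3 /o/ → [+RTR]; 2 /j/ blocks.
From /ḍ/ at 8 rightward: word edge.
From /ḍ/ at 8 leftward: 7 /ḍ/ is itself a trigger — this domain ends here.
Target with no active source: position 1 stays [-emphatic].

3 4 5 6 7 8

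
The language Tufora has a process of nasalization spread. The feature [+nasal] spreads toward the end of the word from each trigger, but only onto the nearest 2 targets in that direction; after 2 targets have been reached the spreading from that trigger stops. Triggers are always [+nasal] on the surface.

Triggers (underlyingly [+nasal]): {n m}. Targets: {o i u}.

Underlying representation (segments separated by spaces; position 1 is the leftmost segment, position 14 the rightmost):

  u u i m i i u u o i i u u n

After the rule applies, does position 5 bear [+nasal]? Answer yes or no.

yes

From /m/ at 4 rightward: 5 /i/ → [+nasal]; 6 /i/ → [+nasal]; bound reached.
From /n/ at 14 rightward: word edge.
Targets with no active source: positions 1 2 3 7 8 9 10 11 12 13 stay [-nasal].
[+nasal] positions on the surface: 4 5 6 14.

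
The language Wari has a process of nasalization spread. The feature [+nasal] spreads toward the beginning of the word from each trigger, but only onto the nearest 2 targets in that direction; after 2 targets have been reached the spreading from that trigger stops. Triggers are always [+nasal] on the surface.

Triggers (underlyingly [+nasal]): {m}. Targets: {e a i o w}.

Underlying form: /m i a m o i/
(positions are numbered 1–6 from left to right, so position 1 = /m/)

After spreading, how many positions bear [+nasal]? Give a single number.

4

From /m/ at 1 leftward: word edge.
From /m/ at 4 leftward: 3 /a/ → [+nasal]; 2 /i/ → [+nasal]; bound reached.
Targets with no active source: positions 5 6 stay [-nasal].
[+nasal] positions on the surface: 1 2 3 4.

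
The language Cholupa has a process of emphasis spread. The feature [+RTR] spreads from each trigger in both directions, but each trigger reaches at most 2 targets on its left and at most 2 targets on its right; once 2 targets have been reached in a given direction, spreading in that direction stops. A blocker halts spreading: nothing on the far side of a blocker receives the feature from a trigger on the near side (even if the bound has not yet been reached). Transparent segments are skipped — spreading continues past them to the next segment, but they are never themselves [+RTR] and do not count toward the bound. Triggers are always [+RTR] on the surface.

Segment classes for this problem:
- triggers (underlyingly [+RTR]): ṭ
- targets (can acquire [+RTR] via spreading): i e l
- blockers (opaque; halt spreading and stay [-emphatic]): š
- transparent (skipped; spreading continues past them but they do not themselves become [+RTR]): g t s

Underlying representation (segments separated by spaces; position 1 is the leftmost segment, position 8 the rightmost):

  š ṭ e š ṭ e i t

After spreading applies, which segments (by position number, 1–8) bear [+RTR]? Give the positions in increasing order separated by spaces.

2 3 5 6 7

From /ṭ/ at 2 rightward: 3 /e/ → [+RTR]; 4 /š/ blocks.
From /ṭ/ at 2 leftward: 1 /š/ blocks.
From /ṭ/ at 5 rightward: 6 /e/ → [+RTR]; 7 /i/ → [+RTR]; bound reached.
From /ṭ/ at 5 leftward: 4 /š/ blocks.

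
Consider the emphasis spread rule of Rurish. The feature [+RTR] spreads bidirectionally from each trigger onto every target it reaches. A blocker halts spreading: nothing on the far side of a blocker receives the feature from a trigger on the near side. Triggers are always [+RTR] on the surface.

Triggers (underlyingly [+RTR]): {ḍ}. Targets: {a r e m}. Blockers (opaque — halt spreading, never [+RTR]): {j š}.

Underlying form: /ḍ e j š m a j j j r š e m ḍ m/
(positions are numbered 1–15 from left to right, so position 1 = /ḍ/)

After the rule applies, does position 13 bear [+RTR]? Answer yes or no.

yes

From /ḍ/ at 1 rightward: 2 /e/ → [+RTR]; 3 /j/ blocks.
From /ḍ/ at 1 leftward: word edge.
From /ḍ/ at 14 rightward: 15 /m/ → [+RTR]; word edge.
From /ḍ/ at 14 leftward: 13 /m/ → [+RTR]; 12 /e/ → [+RTR]; 11 /š/ blocks.
Targets with no active source: positions 5 6 10 stay [-emphatic].
[+RTR] positions on the surface: 1 2 12 13 14 15.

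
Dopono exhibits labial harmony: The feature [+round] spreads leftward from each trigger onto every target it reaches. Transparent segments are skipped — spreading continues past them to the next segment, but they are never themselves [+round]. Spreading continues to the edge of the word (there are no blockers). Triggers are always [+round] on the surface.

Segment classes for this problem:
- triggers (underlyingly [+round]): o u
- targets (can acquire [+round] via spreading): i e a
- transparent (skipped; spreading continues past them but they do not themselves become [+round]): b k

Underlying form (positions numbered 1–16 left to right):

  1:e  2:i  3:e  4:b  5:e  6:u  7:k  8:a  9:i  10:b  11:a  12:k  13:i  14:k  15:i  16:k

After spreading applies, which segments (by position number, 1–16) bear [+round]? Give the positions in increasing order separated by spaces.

1 2 3 5 6

From /u/ at 6 leftward: 5 /e/ → [+round]; 4 /b/ transparent; 3 /e/ → [+round]; 2 /i/ → [+round]; 1 /e/ → [+round]; word edge.
Targets with no active source: positions 8 9 11 13 15 stay [-round].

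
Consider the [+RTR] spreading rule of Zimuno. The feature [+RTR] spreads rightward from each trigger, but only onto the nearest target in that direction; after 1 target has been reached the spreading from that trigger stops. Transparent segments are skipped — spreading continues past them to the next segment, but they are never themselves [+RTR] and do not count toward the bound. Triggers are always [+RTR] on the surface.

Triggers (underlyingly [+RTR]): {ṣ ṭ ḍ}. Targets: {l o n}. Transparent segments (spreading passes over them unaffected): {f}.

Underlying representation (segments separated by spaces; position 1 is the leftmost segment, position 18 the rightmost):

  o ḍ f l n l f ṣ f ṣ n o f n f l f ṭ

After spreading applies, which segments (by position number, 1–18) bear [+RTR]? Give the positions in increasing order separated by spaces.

2 4 8 10 11 18

From /ḍ/ at 2 rightward: 3 /f/ transparent; 4 /l/ → [+RTR]; bound reached.
From /ṣ/ at 8 rightward: 9 /f/ transparent; 10 /ṣ/ is itself a trigger — this domain ends here.
From /ṣ/ at 10 rightward: 11 /n/ → [+RTR]; bound reached.
From /ṭ/ at 18 rightward: word edge.
Targets with no active source: positions 1 5 6 12 14 16 stay [-emphatic].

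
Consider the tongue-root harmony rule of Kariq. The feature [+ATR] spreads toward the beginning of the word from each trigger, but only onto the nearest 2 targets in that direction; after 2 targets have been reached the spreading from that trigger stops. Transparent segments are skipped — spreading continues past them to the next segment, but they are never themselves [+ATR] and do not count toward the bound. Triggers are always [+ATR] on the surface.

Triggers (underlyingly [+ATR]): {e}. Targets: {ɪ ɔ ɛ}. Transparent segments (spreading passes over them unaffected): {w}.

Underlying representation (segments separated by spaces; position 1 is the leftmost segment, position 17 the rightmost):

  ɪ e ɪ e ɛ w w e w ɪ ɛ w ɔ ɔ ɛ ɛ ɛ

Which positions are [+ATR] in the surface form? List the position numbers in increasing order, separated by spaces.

From /e/ at 2 leftward: 1 /ɪ/ → [+ATR]; word edge.
From /e/ at 4 leftward: 3 /ɪ/ → [+ATR]; 2 /e/ is itself a trigger — this domain ends here.
From /e/ at 8 leftward: 7 /w/ transparent; 6 /w/ transparent; 5 /ɛ/ → [+ATR]; 4 /e/ is itself a trigger — this domain ends here.
Targets with no active source: positions 10 11 13 14 15 16 17 stay [-ATR].

1 2 3 4 5 8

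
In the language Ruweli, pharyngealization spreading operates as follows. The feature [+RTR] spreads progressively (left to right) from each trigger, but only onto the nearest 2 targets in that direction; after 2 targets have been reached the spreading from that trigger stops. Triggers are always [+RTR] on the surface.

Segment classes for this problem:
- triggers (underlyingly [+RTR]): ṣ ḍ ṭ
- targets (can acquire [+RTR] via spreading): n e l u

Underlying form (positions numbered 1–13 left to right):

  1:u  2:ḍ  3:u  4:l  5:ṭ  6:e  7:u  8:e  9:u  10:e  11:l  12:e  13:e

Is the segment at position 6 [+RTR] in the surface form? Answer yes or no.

yes

From /ḍ/ at 2 rightward: 3 /u/ → [+RTR]; 4 /l/ → [+RTR]; bound reached.
From /ṭ/ at 5 rightward: 6 /e/ → [+RTR]; 7 /u/ → [+RTR]; bound reached.
Targets with no active source: positions 1 8 9 10 11 12 13 stay [-emphatic].
[+RTR] positions on the surface: 2 3 4 5 6 7.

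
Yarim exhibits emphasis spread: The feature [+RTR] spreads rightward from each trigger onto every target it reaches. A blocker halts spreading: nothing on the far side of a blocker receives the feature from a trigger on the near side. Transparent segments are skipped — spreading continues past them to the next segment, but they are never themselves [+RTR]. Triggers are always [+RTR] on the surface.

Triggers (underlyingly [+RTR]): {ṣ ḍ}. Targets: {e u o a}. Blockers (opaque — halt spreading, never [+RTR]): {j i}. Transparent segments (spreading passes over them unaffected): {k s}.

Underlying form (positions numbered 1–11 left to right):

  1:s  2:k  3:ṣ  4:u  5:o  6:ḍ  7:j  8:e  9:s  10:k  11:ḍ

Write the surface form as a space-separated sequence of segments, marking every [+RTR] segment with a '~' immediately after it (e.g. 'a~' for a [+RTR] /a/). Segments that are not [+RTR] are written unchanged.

From /ṣ/ at 3 rightward: 4 /u/ → [+RTR]; 5 /o/ → [+RTR]; 6 /ḍ/ is itself a trigger — this domain ends here.
From /ḍ/ at 6 rightward: 7 /j/ blocks.
From /ḍ/ at 11 rightward: word edge.
Target with no active source: position 8 stays [-emphatic].
[+RTR] positions on the surface: 3 4 5 6 11.

s k ṣ~ u~ o~ ḍ~ j e s k ḍ~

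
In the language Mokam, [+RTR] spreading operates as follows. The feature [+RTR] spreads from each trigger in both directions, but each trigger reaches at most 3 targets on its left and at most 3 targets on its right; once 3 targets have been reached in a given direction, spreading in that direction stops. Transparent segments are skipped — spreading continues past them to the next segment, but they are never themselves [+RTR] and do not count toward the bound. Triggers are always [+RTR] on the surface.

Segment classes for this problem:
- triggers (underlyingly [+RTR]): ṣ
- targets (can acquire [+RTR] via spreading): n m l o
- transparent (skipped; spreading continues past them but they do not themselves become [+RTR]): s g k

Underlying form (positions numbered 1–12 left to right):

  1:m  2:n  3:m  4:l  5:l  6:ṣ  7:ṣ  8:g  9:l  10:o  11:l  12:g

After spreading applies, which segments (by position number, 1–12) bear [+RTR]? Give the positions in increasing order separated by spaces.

From /ṣ/ at 6 rightward: 7 /ṣ/ is itself a trigger — this domain ends here.
From /ṣ/ at 6 leftward: 5 /l/ → [+RTR]; 4 /l/ → [+RTR]; 3 /m/ → [+RTR]; bound reached.
From /ṣ/ at 7 rightward: 8 /g/ transparent; 9 /l/ → [+RTR]; 10 /o/ → [+RTR]; 11 /l/ → [+RTR]; bound reached.
From /ṣ/ at 7 leftward: 6 /ṣ/ is itself a trigger — this domain ends here.
Targets with no active source: positions 1 2 stay [-emphatic].

3 4 5 6 7 9 10 11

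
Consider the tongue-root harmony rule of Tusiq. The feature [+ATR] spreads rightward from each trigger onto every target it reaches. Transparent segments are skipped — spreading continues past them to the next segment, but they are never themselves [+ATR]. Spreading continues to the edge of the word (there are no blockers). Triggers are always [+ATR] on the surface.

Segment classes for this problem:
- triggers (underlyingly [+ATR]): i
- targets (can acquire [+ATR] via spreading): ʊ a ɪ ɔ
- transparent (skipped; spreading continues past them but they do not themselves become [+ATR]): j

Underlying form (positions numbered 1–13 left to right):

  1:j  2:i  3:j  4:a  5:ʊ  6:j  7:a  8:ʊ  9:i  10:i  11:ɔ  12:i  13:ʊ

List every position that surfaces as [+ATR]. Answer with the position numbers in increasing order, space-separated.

2 4 5 7 8 9 10 11 12 13

From /i/ at 2 rightward: 3 /j/ transparent; 4 /a/ → [+ATR]; 5 /ʊ/ → [+ATR]; 6 /j/ transparent; 7 /a/ → [+ATR]; 8 /ʊ/ → [+ATR]; 9 /i/ is itself a trigger — this domain ends here.
From /i/ at 9 rightward: 10 /i/ is itself a trigger — this domain ends here.
From /i/ at 10 rightward: 11 /ɔ/ → [+ATR]; 12 /i/ is itself a trigger — this domain ends here.
From /i/ at 12 rightward: 13 /ʊ/ → [+ATR]; word edge.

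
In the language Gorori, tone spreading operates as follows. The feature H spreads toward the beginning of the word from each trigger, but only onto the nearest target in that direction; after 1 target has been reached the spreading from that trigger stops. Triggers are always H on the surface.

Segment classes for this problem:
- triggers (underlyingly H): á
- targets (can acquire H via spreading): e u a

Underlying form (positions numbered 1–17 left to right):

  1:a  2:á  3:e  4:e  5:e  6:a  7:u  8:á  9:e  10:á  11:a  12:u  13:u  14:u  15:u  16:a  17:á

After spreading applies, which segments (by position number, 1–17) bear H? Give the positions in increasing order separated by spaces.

From /á/ at 2 leftward: 1 /a/ → H; bound reached.
From /á/ at 8 leftward: 7 /u/ → H; bound reached.
From /á/ at 10 leftward: 9 /e/ → H; bound reached.
From /á/ at 17 leftward: 16 /a/ → H; bound reached.
Targets with no active source: positions 3 4 5 6 11 12 13 14 15 stay [-high tone].

1 2 7 8 9 10 16 17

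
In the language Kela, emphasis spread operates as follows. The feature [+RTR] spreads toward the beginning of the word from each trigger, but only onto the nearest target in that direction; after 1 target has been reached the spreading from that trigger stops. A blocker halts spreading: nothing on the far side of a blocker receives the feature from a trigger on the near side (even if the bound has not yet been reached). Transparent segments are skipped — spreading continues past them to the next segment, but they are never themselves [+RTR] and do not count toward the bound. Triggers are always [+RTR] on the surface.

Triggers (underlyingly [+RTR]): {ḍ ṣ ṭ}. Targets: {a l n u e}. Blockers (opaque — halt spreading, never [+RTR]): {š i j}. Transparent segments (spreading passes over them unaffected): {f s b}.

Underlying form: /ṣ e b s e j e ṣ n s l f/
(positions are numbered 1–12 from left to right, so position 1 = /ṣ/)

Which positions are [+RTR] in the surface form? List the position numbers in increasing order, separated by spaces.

From /ṣ/ at 1 leftward: word edge.
From /ṣ/ at 8 leftward: 7 /e/ → [+RTR]; bound reached.
Targets with no active source: positions 2 5 9 11 stay [-emphatic].

1 7 8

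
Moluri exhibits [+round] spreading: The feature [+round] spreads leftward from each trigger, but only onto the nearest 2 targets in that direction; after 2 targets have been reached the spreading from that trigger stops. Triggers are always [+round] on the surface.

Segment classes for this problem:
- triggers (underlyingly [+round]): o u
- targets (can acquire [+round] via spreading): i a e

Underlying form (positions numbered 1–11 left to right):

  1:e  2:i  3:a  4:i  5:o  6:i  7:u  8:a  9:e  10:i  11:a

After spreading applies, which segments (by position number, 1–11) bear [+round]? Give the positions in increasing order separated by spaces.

From /o/ at 5 leftward: 4 /i/ → [+round]; 3 /a/ → [+round]; bound reached.
From /u/ at 7 leftward: 6 /i/ → [+round]; 5 /o/ is itself a trigger — this domain ends here.
Targets with no active source: positions 1 2 8 9 10 11 stay [-round].

3 4 5 6 7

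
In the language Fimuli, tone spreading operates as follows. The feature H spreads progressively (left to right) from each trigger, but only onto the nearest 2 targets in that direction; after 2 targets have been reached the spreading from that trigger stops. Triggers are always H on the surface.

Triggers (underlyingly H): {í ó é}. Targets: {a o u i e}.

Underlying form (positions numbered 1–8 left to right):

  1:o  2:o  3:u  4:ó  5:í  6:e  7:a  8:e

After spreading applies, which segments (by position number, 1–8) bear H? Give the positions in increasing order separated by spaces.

4 5 6 7

From /ó/ at 4 rightward: 5 /í/ is itself a trigger — this domain ends here.
From /í/ at 5 rightward: 6 /e/ → H; 7 /a/ → H; bound reached.
Targets with no active source: positions 1 2 3 8 stay [-high tone].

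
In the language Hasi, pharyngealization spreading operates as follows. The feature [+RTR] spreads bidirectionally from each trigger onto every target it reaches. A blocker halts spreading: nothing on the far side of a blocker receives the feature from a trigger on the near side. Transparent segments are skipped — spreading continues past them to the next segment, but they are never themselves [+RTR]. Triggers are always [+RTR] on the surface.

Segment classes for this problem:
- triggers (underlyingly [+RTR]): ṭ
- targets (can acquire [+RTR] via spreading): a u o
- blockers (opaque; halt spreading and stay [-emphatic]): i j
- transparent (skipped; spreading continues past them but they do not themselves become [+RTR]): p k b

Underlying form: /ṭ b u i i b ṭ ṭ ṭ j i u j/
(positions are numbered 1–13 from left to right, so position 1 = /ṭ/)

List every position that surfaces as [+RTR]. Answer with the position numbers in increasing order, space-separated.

1 3 7 8 9

From /ṭ/ at 1 rightward: 2 /b/ transparent; 3 /u/ → [+RTR]; 4 /i/ blocks.
From /ṭ/ at 1 leftward: word edge.
From /ṭ/ at 7 rightward: 8 /ṭ/ is itself a trigger — this domain ends here.
From /ṭ/ at 7 leftward: 6 /b/ transparent; 5 /i/ blocks.
From /ṭ/ at 8 rightward: 9 /ṭ/ is itself a trigger — this domain ends here.
From /ṭ/ at 8 leftward: 7 /ṭ/ is itself a trigger — this domain ends here.
From /ṭ/ at 9 rightward: 10 /j/ blocks.
From /ṭ/ at 9 leftward: 8 /ṭ/ is itself a trigger — this domain ends here.
Target with no active source: position 12 stays [-emphatic].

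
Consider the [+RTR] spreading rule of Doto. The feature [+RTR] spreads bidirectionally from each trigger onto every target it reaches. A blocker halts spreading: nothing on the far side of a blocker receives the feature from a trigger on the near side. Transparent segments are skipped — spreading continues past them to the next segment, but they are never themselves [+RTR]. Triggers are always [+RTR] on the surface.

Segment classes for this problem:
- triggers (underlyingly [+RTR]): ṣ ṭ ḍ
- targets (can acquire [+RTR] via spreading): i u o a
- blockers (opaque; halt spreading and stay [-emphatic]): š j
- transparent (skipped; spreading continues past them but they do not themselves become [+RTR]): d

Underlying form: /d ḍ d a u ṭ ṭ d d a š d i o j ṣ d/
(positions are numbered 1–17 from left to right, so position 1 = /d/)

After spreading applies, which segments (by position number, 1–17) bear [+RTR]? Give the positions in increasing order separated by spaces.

From /ḍ/ at 2 rightward: 3 /d/ transparent; 4 /a/ → [+RTR]; 5 /u/ → [+RTR]; 6 /ṭ/ is itself a trigger — this domain ends here.
From /ḍ/ at 2 leftward: 1 /d/ transparent; word edge.
From /ṭ/ at 6 rightward: 7 /ṭ/ is itself a trigger — this domain ends here.
From /ṭ/ at 6 leftward: 5 /u/ → [+RTR]; 4 /a/ → [+RTR]; 3 /d/ transparent; 2 /ḍ/ is itself a trigger — this domain ends here.
From /ṭ/ at 7 rightward: 8 /d/ transparent; 9 /d/ transparent; 10 /a/ → [+RTR]; 11 /š/ blocks.
From /ṭ/ at 7 leftward: 6 /ṭ/ is itself a trigger — this domain ends here.
From /ṣ/ at 16 rightward: 17 /d/ transparent; word edge.
From /ṣ/ at 16 leftward: 15 /j/ blocks.
Targets with no active source: positions 13 14 stay [-emphatic].

2 4 5 6 7 10 16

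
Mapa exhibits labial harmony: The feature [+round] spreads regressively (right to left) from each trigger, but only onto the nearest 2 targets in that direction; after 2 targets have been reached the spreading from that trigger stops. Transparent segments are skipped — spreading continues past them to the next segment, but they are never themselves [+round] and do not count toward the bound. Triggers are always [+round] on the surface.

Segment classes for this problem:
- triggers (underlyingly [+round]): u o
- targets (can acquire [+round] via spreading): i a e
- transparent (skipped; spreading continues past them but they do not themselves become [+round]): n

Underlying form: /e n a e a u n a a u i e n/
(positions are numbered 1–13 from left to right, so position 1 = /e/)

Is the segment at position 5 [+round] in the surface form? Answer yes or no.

From /u/ at 6 leftward: 5 /a/ → [+round]; 4 /e/ → [+round]; bound reached.
From /u/ at 10 leftward: 9 /a/ → [+round]; 8 /a/ → [+round]; bound reached.
Targets with no active source: positions 1 3 11 12 stay [-round].
[+round] positions on the surface: 4 5 6 8 9 10.

yes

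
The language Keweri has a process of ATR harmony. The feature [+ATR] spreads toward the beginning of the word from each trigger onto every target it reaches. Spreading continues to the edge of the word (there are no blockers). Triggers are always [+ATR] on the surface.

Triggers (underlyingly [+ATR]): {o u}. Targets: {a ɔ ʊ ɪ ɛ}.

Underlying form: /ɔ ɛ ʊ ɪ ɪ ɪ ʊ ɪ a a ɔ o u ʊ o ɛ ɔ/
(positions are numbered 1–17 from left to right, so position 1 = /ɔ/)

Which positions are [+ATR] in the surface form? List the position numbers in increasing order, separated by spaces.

1 2 3 4 5 6 7 8 9 10 11 12 13 14 15

From /o/ at 12 leftward: 11 /ɔ/ → [+ATR]; 10 /a/ → [+ATR]; 9 /a/ → [+ATR]; 8 /ɪ/ → [+ATR]; 7 /ʊ/ → [+ATR]; 6 /ɪ/ → [+ATR]; 5 /ɪ/ → [+ATR]; 4 /ɪ/ → [+ATR]; 3 /ʊ/ → [+ATR]; 2 /ɛ/ → [+ATR]; 1 /ɔ/ → [+ATR]; word edge.
From /u/ at 13 leftward: 12 /o/ is itself a trigger — this domain ends here.
From /o/ at 15 leftward: 14 /ʊ/ → [+ATR]; 13 /u/ is itself a trigger — this domain ends here.
Targets with no active source: positions 16 17 stay [-ATR].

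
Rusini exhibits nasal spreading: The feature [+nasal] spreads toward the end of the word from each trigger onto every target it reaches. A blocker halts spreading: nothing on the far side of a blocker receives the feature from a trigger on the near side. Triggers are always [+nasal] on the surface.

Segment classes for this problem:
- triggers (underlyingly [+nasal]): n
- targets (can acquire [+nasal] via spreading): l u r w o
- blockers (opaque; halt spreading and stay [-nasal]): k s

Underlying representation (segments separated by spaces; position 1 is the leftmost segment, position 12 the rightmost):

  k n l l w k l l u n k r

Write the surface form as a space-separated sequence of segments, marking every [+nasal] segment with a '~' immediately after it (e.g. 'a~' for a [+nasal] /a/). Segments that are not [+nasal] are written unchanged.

k n~ l~ l~ w~ k l l u n~ k r

From /n/ at 2 rightward: 3 /l/ → [+nasal]; 4 /l/ → [+nasal]; 5 /w/ → [+nasal]; 6 /k/ blocks.
From /n/ at 10 rightward: 11 /k/ blocks.
Targets with no active source: positions 7 8 9 12 stay [-nasal].
[+nasal] positions on the surface: 2 3 4 5 10.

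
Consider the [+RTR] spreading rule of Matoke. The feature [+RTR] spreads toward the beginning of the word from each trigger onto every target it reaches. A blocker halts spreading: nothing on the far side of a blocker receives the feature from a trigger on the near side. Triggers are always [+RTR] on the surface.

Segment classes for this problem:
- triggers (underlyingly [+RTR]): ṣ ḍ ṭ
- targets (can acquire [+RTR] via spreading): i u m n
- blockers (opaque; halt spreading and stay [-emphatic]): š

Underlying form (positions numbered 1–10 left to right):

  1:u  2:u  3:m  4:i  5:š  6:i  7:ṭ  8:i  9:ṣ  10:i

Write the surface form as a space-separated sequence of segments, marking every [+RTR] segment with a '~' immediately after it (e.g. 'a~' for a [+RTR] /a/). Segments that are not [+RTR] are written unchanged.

u u m i š i~ ṭ~ i~ ṣ~ i

From /ṭ/ at 7 leftward: 6 /i/ → [+RTR]; 5 /š/ blocks.
From /ṣ/ at 9 leftward: 8 /i/ → [+RTR]; 7 /ṭ/ is itself a trigger — this domain ends here.
Targets with no active source: positions 1 2 3 4 10 stay [-emphatic].
[+RTR] positions on the surface: 6 7 8 9.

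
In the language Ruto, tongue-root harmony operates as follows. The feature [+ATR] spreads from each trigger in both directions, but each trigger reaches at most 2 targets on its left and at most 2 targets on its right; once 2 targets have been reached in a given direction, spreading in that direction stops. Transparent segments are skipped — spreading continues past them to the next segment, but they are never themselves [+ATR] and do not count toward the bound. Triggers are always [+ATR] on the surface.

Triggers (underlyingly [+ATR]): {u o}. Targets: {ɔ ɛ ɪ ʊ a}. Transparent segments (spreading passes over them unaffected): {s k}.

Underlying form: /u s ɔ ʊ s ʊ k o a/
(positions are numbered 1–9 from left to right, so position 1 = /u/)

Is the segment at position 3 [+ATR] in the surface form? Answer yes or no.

From /u/ at 1 rightward: 2 /s/ transparent; 3 /ɔ/ → [+ATR]; 4 /ʊ/ → [+ATR]; bound reached.
From /u/ at 1 leftward: word edge.
From /o/ at 8 rightward: 9 /a/ → [+ATR]; word edge.
From /o/ at 8 leftward: 7 /k/ transparent; 6 /ʊ/ → [+ATR]; 5 /s/ transparent; 4 /ʊ/ → [+ATR]; bound reached.
[+ATR] positions on the surface: 1 3 4 6 8 9.

yes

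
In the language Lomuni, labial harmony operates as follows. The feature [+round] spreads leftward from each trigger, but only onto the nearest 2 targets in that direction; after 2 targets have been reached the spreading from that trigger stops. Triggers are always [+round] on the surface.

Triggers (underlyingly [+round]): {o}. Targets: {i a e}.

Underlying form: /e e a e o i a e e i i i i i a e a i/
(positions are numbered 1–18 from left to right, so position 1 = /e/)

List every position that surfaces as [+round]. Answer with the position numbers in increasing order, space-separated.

From /o/ at 5 leftward: 4 /e/ → [+round]; 3 /a/ → [+round]; bound reached.
Targets with no active source: positions 1 2 6 7 8 9 10 11 12 13 14 15 16 17 18 stay [-round].

3 4 5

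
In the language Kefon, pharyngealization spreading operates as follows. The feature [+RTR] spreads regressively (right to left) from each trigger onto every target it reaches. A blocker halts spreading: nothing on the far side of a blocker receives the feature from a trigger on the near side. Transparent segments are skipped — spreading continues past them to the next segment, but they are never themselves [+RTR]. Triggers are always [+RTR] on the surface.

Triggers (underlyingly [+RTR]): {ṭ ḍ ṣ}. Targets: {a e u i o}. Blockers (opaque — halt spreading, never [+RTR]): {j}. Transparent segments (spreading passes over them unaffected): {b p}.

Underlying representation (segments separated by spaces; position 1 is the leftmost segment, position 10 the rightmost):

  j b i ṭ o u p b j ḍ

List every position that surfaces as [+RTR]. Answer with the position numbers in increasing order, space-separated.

From /ṭ/ at 4 leftward: 3 /i/ → [+RTR]; 2 /b/ transparent; 1 /j/ blocks.
From /ḍ/ at 10 leftward: 9 /j/ blocks.
Targets with no active source: positions 5 6 stay [-emphatic].

3 4 10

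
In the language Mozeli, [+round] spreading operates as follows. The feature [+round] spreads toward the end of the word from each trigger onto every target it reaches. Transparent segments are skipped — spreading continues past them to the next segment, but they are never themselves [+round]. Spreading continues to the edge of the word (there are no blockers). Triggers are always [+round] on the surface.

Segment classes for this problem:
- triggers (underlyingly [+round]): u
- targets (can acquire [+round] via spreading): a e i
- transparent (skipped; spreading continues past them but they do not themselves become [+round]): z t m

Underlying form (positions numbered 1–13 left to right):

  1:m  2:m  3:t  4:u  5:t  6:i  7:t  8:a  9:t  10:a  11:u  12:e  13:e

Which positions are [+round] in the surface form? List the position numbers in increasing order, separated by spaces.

From /u/ at 4 rightward: 5 /t/ transparent; 6 /i/ → [+round]; 7 /t/ transparent; 8 /a/ → [+round]; 9 /t/ transparent; 10 /a/ → [+round]; 11 /u/ is itself a trigger — this domain ends here.
From /u/ at 11 rightward: 12 /e/ → [+round]; 13 /e/ → [+round]; word edge.

4 6 8 10 11 12 13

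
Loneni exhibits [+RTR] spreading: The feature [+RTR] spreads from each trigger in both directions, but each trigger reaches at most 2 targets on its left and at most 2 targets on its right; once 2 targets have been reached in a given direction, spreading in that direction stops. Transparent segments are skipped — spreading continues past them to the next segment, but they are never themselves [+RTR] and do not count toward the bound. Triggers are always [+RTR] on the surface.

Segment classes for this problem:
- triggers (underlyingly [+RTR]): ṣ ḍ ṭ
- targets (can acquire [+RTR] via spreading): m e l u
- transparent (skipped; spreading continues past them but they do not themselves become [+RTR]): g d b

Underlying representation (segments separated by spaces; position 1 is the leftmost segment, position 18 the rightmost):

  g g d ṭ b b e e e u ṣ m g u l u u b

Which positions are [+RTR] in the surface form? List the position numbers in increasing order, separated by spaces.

4 7 8 9 10 11 12 14

From /ṭ/ at 4 rightward: 5 /b/ transparent; 6 /b/ transparent; 7 /e/ → [+RTR]; 8 /e/ → [+RTR]; bound reached.
From /ṭ/ at 4 leftward: 3 /d/ transparent; 2 /g/ transparent; 1 /g/ transparent; word edge.
From /ṣ/ at 11 rightward: 12 /m/ → [+RTR]; 13 /g/ transparent; 14 /u/ → [+RTR]; bound reached.
From /ṣ/ at 11 leftward: 10 /u/ → [+RTR]; 9 /e/ → [+RTR]; bound reached.
Targets with no active source: positions 15 16 17 stay [-emphatic].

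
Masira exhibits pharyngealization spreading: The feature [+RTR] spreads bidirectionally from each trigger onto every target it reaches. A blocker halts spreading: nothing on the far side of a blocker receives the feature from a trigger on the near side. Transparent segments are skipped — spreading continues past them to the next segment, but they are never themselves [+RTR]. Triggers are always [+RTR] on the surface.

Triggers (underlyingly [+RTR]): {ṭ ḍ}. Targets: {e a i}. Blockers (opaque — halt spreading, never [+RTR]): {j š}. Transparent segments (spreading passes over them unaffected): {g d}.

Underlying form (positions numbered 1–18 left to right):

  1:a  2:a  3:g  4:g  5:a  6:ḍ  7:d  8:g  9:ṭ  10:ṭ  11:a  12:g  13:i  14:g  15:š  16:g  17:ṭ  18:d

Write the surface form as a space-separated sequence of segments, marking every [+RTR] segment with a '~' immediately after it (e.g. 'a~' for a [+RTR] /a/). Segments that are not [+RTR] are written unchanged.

From /ḍ/ at 6 rightward: 7 /d/ transparent; 8 /g/ transparent; 9 /ṭ/ is itself a trigger — this domain ends here.
From /ḍ/ at 6 leftward: 5 /a/ → [+RTR]; 4 /g/ transparent; 3 /g/ transparent; 2 /a/ → [+RTR]; 1 /a/ → [+RTR]; word edge.
From /ṭ/ at 9 rightward: 10 /ṭ/ is itself a trigger — this domain ends here.
From /ṭ/ at 9 leftward: 8 /g/ transparent; 7 /d/ transparent; 6 /ḍ/ is itself a trigger — this domain ends here.
From /ṭ/ at 10 rightward: 11 /a/ → [+RTR]; 12 /g/ transparent; 13 /i/ → [+RTR]; 14 /g/ transparent; 15 /š/ blocks.
From /ṭ/ at 10 leftward: 9 /ṭ/ is itself a trigger — this domain ends here.
From /ṭ/ at 17 rightward: 18 /d/ transparent; word edge.
From /ṭ/ at 17 leftward: 16 /g/ transparent; 15 /š/ blocks.
[+RTR] positions on the surface: 1 2 5 6 9 10 11 13 17.

a~ a~ g g a~ ḍ~ d g ṭ~ ṭ~ a~ g i~ g š g ṭ~ d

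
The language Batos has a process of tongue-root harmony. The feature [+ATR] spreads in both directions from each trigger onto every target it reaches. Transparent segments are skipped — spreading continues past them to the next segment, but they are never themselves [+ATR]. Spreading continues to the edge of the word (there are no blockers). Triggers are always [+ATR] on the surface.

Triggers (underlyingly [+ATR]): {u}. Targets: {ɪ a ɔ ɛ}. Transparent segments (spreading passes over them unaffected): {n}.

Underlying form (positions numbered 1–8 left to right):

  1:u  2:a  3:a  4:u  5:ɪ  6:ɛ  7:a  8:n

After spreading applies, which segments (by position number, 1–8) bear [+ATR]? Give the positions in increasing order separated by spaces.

1 2 3 4 5 6 7

From /u/ at 1 rightward: 2 /a/ → [+ATR]; 3 /a/ → [+ATR]; 4 /u/ is itself a trigger — this domain ends here.
From /u/ at 1 leftward: word edge.
From /u/ at 4 rightward: 5 /ɪ/ → [+ATR]; 6 /ɛ/ → [+ATR]; 7 /a/ → [+ATR]; 8 /n/ transparent; word edge.
From /u/ at 4 leftward: 3 /a/ → [+ATR]; 2 /a/ → [+ATR]; 1 /u/ is itself a trigger — this domain ends here.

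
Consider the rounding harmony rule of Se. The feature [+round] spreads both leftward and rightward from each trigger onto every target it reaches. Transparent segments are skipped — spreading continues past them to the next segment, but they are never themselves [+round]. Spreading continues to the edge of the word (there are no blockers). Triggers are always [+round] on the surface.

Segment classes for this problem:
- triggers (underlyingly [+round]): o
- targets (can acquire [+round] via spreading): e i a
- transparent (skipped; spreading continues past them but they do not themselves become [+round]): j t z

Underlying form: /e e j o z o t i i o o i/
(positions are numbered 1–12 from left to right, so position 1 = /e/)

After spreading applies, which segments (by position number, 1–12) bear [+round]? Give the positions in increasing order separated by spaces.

1 2 4 6 8 9 10 11 12

From /o/ at 4 rightward: 5 /z/ transparent; 6 /o/ is itself a trigger — this domain ends here.
From /o/ at 4 leftward: 3 /j/ transparent; 2 /e/ → [+round]; 1 /e/ → [+round]; word edge.
From /o/ at 6 rightward: 7 /t/ transparent; 8 /i/ → [+round]; 9 /i/ → [+round]; 10 /o/ is itself a trigger — this domain ends here.
From /o/ at 6 leftward: 5 /z/ transparent; 4 /o/ is itself a trigger — this domain ends here.
From /o/ at 10 rightward: 11 /o/ is itself a trigger — this domain ends here.
From /o/ at 10 leftward: 9 /i/ → [+round]; 8 /i/ → [+round]; 7 /t/ transparent; 6 /o/ is itself a trigger — this domain ends here.
From /o/ at 11 rightward: 12 /i/ → [+round]; word edge.
From /o/ at 11 leftward: 10 /o/ is itself a trigger — this domain ends here.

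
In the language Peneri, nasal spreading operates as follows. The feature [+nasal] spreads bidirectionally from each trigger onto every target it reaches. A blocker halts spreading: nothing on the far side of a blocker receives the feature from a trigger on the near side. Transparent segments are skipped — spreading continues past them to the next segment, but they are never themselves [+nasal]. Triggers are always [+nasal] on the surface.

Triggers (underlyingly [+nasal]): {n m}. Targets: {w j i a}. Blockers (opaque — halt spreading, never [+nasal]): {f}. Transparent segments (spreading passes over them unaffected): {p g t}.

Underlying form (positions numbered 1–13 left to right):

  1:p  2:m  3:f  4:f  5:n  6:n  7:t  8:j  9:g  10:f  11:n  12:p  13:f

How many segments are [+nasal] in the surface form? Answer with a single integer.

5

From /m/ at 2 rightward: 3 /f/ blocks.
From /m/ at 2 leftward: 1 /p/ transparent; word edge.
From /n/ at 5 rightward: 6 /n/ is itself a trigger — this domain ends here.
From /n/ at 5 leftward: 4 /f/ blocks.
From /n/ at 6 rightward: 7 /t/ transparent; 8 /j/ → [+nasal]; 9 /g/ transparent; 10 /f/ blocks.
From /n/ at 6 leftward: 5 /n/ is itself a trigger — this domain ends here.
From /n/ at 11 rightward: 12 /p/ transparent; 13 /f/ blocks.
From /n/ at 11 leftward: 10 /f/ blocks.
[+nasal] positions on the surface: 2 5 6 8 11.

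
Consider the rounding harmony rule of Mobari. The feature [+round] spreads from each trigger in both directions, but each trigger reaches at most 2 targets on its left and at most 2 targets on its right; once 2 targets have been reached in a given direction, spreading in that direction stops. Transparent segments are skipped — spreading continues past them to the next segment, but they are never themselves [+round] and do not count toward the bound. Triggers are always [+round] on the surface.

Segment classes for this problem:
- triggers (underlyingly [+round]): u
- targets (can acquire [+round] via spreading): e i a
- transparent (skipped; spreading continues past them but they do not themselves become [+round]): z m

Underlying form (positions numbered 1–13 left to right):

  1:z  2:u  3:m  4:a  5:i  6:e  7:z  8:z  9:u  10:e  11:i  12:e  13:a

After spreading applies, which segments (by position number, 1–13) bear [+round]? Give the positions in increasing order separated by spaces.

From /u/ at 2 rightward: 3 /m/ transparent; 4 /a/ → [+round]; 5 /i/ → [+round]; bound reached.
From /u/ at 2 leftward: 1 /z/ transparent; word edge.
From /u/ at 9 rightward: 10 /e/ → [+round]; 11 /i/ → [+round]; bound reached.
From /u/ at 9 leftward: 8 /z/ transparent; 7 /z/ transparent; 6 /e/ → [+round]; 5 /i/ → [+round]; bound reached.
Targets with no active source: positions 12 13 stay [-round].

2 4 5 6 9 10 11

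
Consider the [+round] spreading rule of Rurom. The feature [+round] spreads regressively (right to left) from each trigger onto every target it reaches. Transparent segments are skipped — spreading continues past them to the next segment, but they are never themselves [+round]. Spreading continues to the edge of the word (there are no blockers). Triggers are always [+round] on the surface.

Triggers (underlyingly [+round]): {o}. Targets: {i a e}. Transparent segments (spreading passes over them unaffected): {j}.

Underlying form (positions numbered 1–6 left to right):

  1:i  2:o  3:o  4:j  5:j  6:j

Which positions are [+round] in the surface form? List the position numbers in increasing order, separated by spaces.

1 2 3

From /o/ at 2 leftward: 1 /i/ → [+round]; word edge.
From /o/ at 3 leftward: 2 /o/ is itself a trigger — this domain ends here.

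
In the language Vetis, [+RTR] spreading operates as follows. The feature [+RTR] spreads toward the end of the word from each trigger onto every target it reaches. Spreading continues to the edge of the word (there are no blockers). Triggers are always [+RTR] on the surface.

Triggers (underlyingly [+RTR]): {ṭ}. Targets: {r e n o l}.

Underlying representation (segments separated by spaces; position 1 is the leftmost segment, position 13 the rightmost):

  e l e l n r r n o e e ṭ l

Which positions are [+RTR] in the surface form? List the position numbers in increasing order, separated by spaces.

12 13

From /ṭ/ at 12 rightward: 13 /l/ → [+RTR]; word edge.
Targets with no active source: positions 1 2 3 4 5 6 7 8 9 10 11 stay [-emphatic].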